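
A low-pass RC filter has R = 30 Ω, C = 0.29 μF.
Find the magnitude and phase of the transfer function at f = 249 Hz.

Step 1 — Angular frequency: ω = 2π·249 = 1565 rad/s.
Step 2 — Transfer function: H(jω) = 1/(1 + jωRC).
Step 3 — Denominator: 1 + jωRC = 1 + j·1565·30·2.9e-07 = 1 + j0.01361.
Step 4 — H = 0.9998 - j0.01361.
Step 5 — Magnitude: |H| = 0.9999 (-0.0 dB); phase: φ = -0.8°.

|H| = 0.9999 (-0.0 dB), φ = -0.8°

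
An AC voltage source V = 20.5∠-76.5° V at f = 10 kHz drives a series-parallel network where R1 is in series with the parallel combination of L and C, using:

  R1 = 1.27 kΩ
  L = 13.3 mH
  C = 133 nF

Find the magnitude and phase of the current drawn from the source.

Step 1 — Angular frequency: ω = 2π·f = 2π·1e+04 = 6.283e+04 rad/s.
Step 2 — Component impedances:
  R1: Z = R = 1270 Ω
  L: Z = jωL = j·6.283e+04·0.0133 = 0 + j835.7 Ω
  C: Z = 1/(jωC) = -j/(ω·C) = 0 - j119.7 Ω
Step 3 — Parallel branch: L || C = 1/(1/L + 1/C) = 0 - j139.7 Ω.
Step 4 — Series with R1: Z_total = R1 + (L || C) = 1270 - j139.7 Ω = 1278∠-6.3° Ω.
Step 5 — Source phasor: V = 20.5∠-76.5° V = 4.786 - j19.93 V.
Step 6 — Ohm's law: I = V / Z_total = (4.786 - j19.93) / (1270 - j139.7) = 0.005429 - j0.0151 A.
Step 7 — Convert to polar: |I| = 0.01605 A, ∠I = -70.2°.

I = 0.01605∠-70.2° A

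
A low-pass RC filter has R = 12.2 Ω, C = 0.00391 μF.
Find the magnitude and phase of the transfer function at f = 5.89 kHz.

Step 1 — Angular frequency: ω = 2π·5890 = 3.701e+04 rad/s.
Step 2 — Transfer function: H(jω) = 1/(1 + jωRC).
Step 3 — Denominator: 1 + jωRC = 1 + j·3.701e+04·12.2·3.91e-09 = 1 + j0.001765.
Step 4 — H = 1 - j0.001765.
Step 5 — Magnitude: |H| = 1 (-0.0 dB); phase: φ = -0.1°.

|H| = 1 (-0.0 dB), φ = -0.1°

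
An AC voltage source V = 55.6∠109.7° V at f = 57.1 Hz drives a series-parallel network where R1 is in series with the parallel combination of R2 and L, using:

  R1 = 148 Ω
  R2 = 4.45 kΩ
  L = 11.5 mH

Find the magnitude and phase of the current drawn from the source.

Step 1 — Angular frequency: ω = 2π·f = 2π·57.1 = 358.8 rad/s.
Step 2 — Component impedances:
  R1: Z = R = 148 Ω
  R2: Z = R = 4450 Ω
  L: Z = jωL = j·358.8·0.0115 = 0 + j4.126 Ω
Step 3 — Parallel branch: R2 || L = 1/(1/R2 + 1/L) = 0.003825 + j4.126 Ω.
Step 4 — Series with R1: Z_total = R1 + (R2 || L) = 148 + j4.126 Ω = 148.1∠1.6° Ω.
Step 5 — Source phasor: V = 55.6∠109.7° V = -18.74 + j52.35 V.
Step 6 — Ohm's law: I = V / Z_total = (-18.74 + j52.35) / (148 + j4.126) = -0.1167 + j0.3569 A.
Step 7 — Convert to polar: |I| = 0.3755 A, ∠I = 108.1°.

I = 0.3755∠108.1° A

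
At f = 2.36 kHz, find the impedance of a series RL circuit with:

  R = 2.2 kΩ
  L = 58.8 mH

Step 1 — Angular frequency: ω = 2π·f = 2π·2360 = 1.483e+04 rad/s.
Step 2 — Component impedances:
  R: Z = R = 2200 Ω
  L: Z = jωL = j·1.483e+04·0.0588 = 0 + j871.9 Ω
Step 3 — Series combination: Z_total = R + L = 2200 + j871.9 Ω = 2366∠21.6° Ω.

Z = 2200 + j871.9 Ω = 2366∠21.6° Ω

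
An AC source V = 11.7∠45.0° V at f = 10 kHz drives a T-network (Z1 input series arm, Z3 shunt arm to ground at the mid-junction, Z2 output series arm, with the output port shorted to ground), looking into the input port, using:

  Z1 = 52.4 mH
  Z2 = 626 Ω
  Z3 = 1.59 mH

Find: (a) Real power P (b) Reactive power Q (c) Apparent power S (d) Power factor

Step 1 — Angular frequency: ω = 2π·f = 2π·1e+04 = 6.283e+04 rad/s.
Step 2 — Component impedances:
  Z1: Z = jωL = j·6.283e+04·0.0524 = 0 + j3292 Ω
  Z2: Z = R = 626 Ω
  Z3: Z = jωL = j·6.283e+04·0.00159 = 0 + j99.9 Ω
Step 3 — With the output port shorted to ground, the output series arm Z2 runs from the junction to ground; the shunt arm Z3 also runs from the junction to ground. They appear in parallel: Z3 || Z2 = 15.55 + j97.42 Ω.
Step 4 — Series with input arm Z1: Z_in = Z1 + (Z3 || Z2) = 15.55 + j3390 Ω = 3390∠89.7° Ω.
Step 5 — Source phasor: V = 11.7∠45.0° V = 8.273 + j8.273 V.
Step 6 — Current: I = V / Z = 0.002452 - j0.002429 A = 0.003451∠-44.7° A.
Step 7 — Complex power: S = V·I* = 0.0001852 + j0.04038 VA.
Step 8 — Real power: P = Re(S) = 0.0001852 W.
Step 9 — Reactive power: Q = Im(S) = 0.04038 VAR.
Step 10 — Apparent power: |S| = 0.04038 VA.
Step 11 — Power factor: PF = P/|S| = 0.004586 (lagging).

(a) P = 0.0001852 W  (b) Q = 0.04038 VAR  (c) S = 0.04038 VA  (d) PF = 0.004586 (lagging)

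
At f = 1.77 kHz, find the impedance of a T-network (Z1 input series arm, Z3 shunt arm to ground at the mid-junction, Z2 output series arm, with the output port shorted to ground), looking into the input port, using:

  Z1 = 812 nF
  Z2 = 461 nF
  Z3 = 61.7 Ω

Step 1 — Angular frequency: ω = 2π·f = 2π·1770 = 1.112e+04 rad/s.
Step 2 — Component impedances:
  Z1: Z = 1/(jωC) = -j/(ω·C) = 0 - j110.7 Ω
  Z2: Z = 1/(jωC) = -j/(ω·C) = 0 - j195 Ω
  Z3: Z = R = 61.7 Ω
Step 3 — With the output port shorted to ground, the output series arm Z2 runs from the junction to ground; the shunt arm Z3 also runs from the junction to ground. They appear in parallel: Z3 || Z2 = 56.09 - j17.74 Ω.
Step 4 — Series with input arm Z1: Z_in = Z1 + (Z3 || Z2) = 56.09 - j128.5 Ω = 140.2∠-66.4° Ω.

Z = 56.09 - j128.5 Ω = 140.2∠-66.4° Ω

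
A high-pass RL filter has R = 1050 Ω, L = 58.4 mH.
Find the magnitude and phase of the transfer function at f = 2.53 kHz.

Step 1 — Angular frequency: ω = 2π·2530 = 1.59e+04 rad/s.
Step 2 — Transfer function: H(jω) = jωL/(R + jωL).
Step 3 — Numerator jωL = j·928.4; denominator R + jωL = 1050 + j928.4.
Step 4 — H = 0.4387 + j0.4962.
Step 5 — Magnitude: |H| = 0.6624 (-3.6 dB); phase: φ = 48.5°.

|H| = 0.6624 (-3.6 dB), φ = 48.5°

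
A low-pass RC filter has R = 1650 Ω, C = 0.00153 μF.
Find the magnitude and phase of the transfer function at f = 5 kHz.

Step 1 — Angular frequency: ω = 2π·5000 = 3.142e+04 rad/s.
Step 2 — Transfer function: H(jω) = 1/(1 + jωRC).
Step 3 — Denominator: 1 + jωRC = 1 + j·3.142e+04·1650·1.53e-09 = 1 + j0.07931.
Step 4 — H = 0.9937 - j0.07881.
Step 5 — Magnitude: |H| = 0.9969 (-0.0 dB); phase: φ = -4.5°.

|H| = 0.9969 (-0.0 dB), φ = -4.5°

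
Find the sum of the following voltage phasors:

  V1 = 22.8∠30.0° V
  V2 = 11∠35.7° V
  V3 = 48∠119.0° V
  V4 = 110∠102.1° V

Step 1 — Convert each phasor to rectangular form:
  V1 = 22.8·(cos(30.0°) + j·sin(30.0°)) = 19.75 + j11.4 V
  V2 = 11·(cos(35.7°) + j·sin(35.7°)) = 8.933 + j6.419 V
  V3 = 48·(cos(119.0°) + j·sin(119.0°)) = -23.27 + j41.98 V
  V4 = 110·(cos(102.1°) + j·sin(102.1°)) = -23.06 + j107.6 V
Step 2 — Sum components: V_total = -17.65 + j167.4 V.
Step 3 — Convert to polar: |V_total| = 168.3 V, ∠V_total = 96.0°.

V_total = 168.3∠96.0° V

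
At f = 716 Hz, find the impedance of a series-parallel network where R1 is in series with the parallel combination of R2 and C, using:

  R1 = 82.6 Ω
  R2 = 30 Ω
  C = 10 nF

Step 1 — Angular frequency: ω = 2π·f = 2π·716 = 4499 rad/s.
Step 2 — Component impedances:
  R1: Z = R = 82.6 Ω
  R2: Z = R = 30 Ω
  C: Z = 1/(jωC) = -j/(ω·C) = 0 - j2.223e+04 Ω
Step 3 — Parallel branch: R2 || C = 1/(1/R2 + 1/C) = 30 - j0.04049 Ω.
Step 4 — Series with R1: Z_total = R1 + (R2 || C) = 112.6 - j0.04049 Ω = 112.6∠-0.0° Ω.

Z = 112.6 - j0.04049 Ω = 112.6∠-0.0° Ω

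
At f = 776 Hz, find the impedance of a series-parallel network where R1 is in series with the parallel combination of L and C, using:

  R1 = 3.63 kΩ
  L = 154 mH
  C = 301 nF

Step 1 — Angular frequency: ω = 2π·f = 2π·776 = 4876 rad/s.
Step 2 — Component impedances:
  R1: Z = R = 3630 Ω
  L: Z = jωL = j·4876·0.154 = 0 + j750.9 Ω
  C: Z = 1/(jωC) = -j/(ω·C) = 0 - j681.4 Ω
Step 3 — Parallel branch: L || C = 1/(1/L + 1/C) = 0 - j7363 Ω.
Step 4 — Series with R1: Z_total = R1 + (L || C) = 3630 - j7363 Ω = 8210∠-63.8° Ω.

Z = 3630 - j7363 Ω = 8210∠-63.8° Ω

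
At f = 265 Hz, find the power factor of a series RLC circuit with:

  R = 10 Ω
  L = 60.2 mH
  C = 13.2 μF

Step 1 — Angular frequency: ω = 2π·f = 2π·265 = 1665 rad/s.
Step 2 — Component impedances:
  R: Z = R = 10 Ω
  L: Z = jωL = j·1665·0.0602 = 0 + j100.2 Ω
  C: Z = 1/(jωC) = -j/(ω·C) = 0 - j45.5 Ω
Step 3 — Series combination: Z_total = R + L + C = 10 + j54.74 Ω = 55.64∠79.6° Ω.
Step 4 — Power factor: PF = cos(φ) = Re(Z)/|Z| = 10/55.64 = 0.1797.
Step 5 — Type: Im(Z) = 54.74 ⇒ lagging (phase φ = 79.6°).

PF = 0.1797 (lagging, φ = 79.6°)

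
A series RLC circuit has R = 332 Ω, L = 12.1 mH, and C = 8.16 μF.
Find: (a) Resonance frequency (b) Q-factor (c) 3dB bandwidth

Step 1 — Resonance: ω₀ = 1/√(LC) = 1/√(0.0121·8.16e-06) = 3182 rad/s.
Step 2 — f₀ = ω₀/(2π) = 506.5 Hz.
Step 3 — Series Q: Q = ω₀L/R = 3182·0.0121/332 = 0.116.
Step 4 — Bandwidth: Δω = ω₀/Q = 2.744e+04 rad/s; BW = Δω/(2π) = 4367 Hz.

(a) f₀ = 506.5 Hz  (b) Q = 0.116  (c) BW = 4367 Hz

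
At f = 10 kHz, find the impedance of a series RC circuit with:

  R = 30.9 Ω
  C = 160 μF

Step 1 — Angular frequency: ω = 2π·f = 2π·1e+04 = 6.283e+04 rad/s.
Step 2 — Component impedances:
  R: Z = R = 30.9 Ω
  C: Z = 1/(jωC) = -j/(ω·C) = 0 - j0.09947 Ω
Step 3 — Series combination: Z_total = R + C = 30.9 - j0.09947 Ω = 30.9∠-0.2° Ω.

Z = 30.9 - j0.09947 Ω = 30.9∠-0.2° Ω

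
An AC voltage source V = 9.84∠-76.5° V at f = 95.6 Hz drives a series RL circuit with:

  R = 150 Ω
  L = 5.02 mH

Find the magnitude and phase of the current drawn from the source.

Step 1 — Angular frequency: ω = 2π·f = 2π·95.6 = 600.7 rad/s.
Step 2 — Component impedances:
  R: Z = R = 150 Ω
  L: Z = jωL = j·600.7·0.00502 = 0 + j3.015 Ω
Step 3 — Series combination: Z_total = R + L = 150 + j3.015 Ω = 150∠1.2° Ω.
Step 4 — Source phasor: V = 9.84∠-76.5° V = 2.297 - j9.568 V.
Step 5 — Ohm's law: I = V / Z_total = (2.297 - j9.568) / (150 + j3.015) = 0.01403 - j0.06407 A.
Step 6 — Convert to polar: |I| = 0.06559 A, ∠I = -77.7°.

I = 0.06559∠-77.7° A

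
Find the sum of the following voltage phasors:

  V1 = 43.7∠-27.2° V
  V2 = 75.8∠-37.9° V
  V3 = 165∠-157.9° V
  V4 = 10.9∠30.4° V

Step 1 — Convert each phasor to rectangular form:
  V1 = 43.7·(cos(-27.2°) + j·sin(-27.2°)) = 38.87 - j19.98 V
  V2 = 75.8·(cos(-37.9°) + j·sin(-37.9°)) = 59.81 - j46.56 V
  V3 = 165·(cos(-157.9°) + j·sin(-157.9°)) = -152.9 - j62.08 V
  V4 = 10.9·(cos(30.4°) + j·sin(30.4°)) = 9.401 + j5.516 V
Step 2 — Sum components: V_total = -44.8 - j123.1 V.
Step 3 — Convert to polar: |V_total| = 131 V, ∠V_total = -110.0°.

V_total = 131∠-110.0° V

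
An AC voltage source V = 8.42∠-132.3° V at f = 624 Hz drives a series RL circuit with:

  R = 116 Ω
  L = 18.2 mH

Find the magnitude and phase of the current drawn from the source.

Step 1 — Angular frequency: ω = 2π·f = 2π·624 = 3921 rad/s.
Step 2 — Component impedances:
  R: Z = R = 116 Ω
  L: Z = jωL = j·3921·0.0182 = 0 + j71.36 Ω
Step 3 — Series combination: Z_total = R + L = 116 + j71.36 Ω = 136.2∠31.6° Ω.
Step 4 — Source phasor: V = 8.42∠-132.3° V = -5.667 - j6.228 V.
Step 5 — Ohm's law: I = V / Z_total = (-5.667 - j6.228) / (116 + j71.36) = -0.0594 - j0.01715 A.
Step 6 — Convert to polar: |I| = 0.06183 A, ∠I = -163.9°.

I = 0.06183∠-163.9° A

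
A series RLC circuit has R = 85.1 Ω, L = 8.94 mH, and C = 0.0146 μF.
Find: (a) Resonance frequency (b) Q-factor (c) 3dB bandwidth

Step 1 — Resonance: ω₀ = 1/√(LC) = 1/√(0.00894·1.46e-08) = 8.753e+04 rad/s.
Step 2 — f₀ = ω₀/(2π) = 1.393e+04 Hz.
Step 3 — Series Q: Q = ω₀L/R = 8.753e+04·0.00894/85.1 = 9.195.
Step 4 — Bandwidth: Δω = ω₀/Q = 9519 rad/s; BW = Δω/(2π) = 1515 Hz.

(a) f₀ = 1.393e+04 Hz  (b) Q = 9.195  (c) BW = 1515 Hz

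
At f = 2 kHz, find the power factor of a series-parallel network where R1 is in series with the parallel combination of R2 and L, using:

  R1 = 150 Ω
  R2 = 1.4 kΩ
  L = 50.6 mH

Step 1 — Angular frequency: ω = 2π·f = 2π·2000 = 1.257e+04 rad/s.
Step 2 — Component impedances:
  R1: Z = R = 150 Ω
  R2: Z = R = 1400 Ω
  L: Z = jωL = j·1.257e+04·0.0506 = 0 + j635.9 Ω
Step 3 — Parallel branch: R2 || L = 1/(1/R2 + 1/L) = 239.4 + j527.1 Ω.
Step 4 — Series with R1: Z_total = R1 + (R2 || L) = 389.4 + j527.1 Ω = 655.4∠53.5° Ω.
Step 5 — Power factor: PF = cos(φ) = Re(Z)/|Z| = 389.41/655.36 = 0.5942.
Step 6 — Type: Im(Z) = 527.1 ⇒ lagging (phase φ = 53.5°).

PF = 0.5942 (lagging, φ = 53.5°)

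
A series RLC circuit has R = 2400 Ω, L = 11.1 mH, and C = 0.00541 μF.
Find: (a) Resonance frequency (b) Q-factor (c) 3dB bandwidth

Step 1 — Resonance: ω₀ = 1/√(LC) = 1/√(0.0111·5.41e-09) = 1.29e+05 rad/s.
Step 2 — f₀ = ω₀/(2π) = 2.054e+04 Hz.
Step 3 — Series Q: Q = ω₀L/R = 1.29e+05·0.0111/2400 = 0.5968.
Step 4 — Bandwidth: Δω = ω₀/Q = 2.162e+05 rad/s; BW = Δω/(2π) = 3.441e+04 Hz.

(a) f₀ = 2.054e+04 Hz  (b) Q = 0.5968  (c) BW = 3.441e+04 Hz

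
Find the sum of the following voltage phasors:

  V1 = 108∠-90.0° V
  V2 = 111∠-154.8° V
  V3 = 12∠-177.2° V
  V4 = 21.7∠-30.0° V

Step 1 — Convert each phasor to rectangular form:
  V1 = 108·(cos(-90.0°) + j·sin(-90.0°)) = 0 - j108 V
  V2 = 111·(cos(-154.8°) + j·sin(-154.8°)) = -100.4 - j47.26 V
  V3 = 12·(cos(-177.2°) + j·sin(-177.2°)) = -11.99 - j0.5862 V
  V4 = 21.7·(cos(-30.0°) + j·sin(-30.0°)) = 18.79 - j10.85 V
Step 2 — Sum components: V_total = -93.63 - j166.7 V.
Step 3 — Convert to polar: |V_total| = 191.2 V, ∠V_total = -119.3°.

V_total = 191.2∠-119.3° V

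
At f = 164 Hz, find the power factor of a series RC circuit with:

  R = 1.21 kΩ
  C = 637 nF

Step 1 — Angular frequency: ω = 2π·f = 2π·164 = 1030 rad/s.
Step 2 — Component impedances:
  R: Z = R = 1210 Ω
  C: Z = 1/(jωC) = -j/(ω·C) = 0 - j1523 Ω
Step 3 — Series combination: Z_total = R + C = 1210 - j1523 Ω = 1946∠-51.5° Ω.
Step 4 — Power factor: PF = cos(φ) = Re(Z)/|Z| = 1210/1945.5 = 0.6219.
Step 5 — Type: Im(Z) = -1523 ⇒ leading (phase φ = -51.5°).

PF = 0.6219 (leading, φ = -51.5°)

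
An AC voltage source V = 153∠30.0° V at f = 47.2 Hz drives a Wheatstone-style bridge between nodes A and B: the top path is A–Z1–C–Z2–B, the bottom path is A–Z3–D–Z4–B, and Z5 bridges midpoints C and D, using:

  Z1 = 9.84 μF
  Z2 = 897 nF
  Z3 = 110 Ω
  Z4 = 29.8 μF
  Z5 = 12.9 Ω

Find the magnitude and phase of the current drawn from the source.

Step 1 — Angular frequency: ω = 2π·f = 2π·47.2 = 296.6 rad/s.
Step 2 — Component impedances:
  Z1: Z = 1/(jωC) = -j/(ω·C) = 0 - j342.7 Ω
  Z2: Z = 1/(jωC) = -j/(ω·C) = 0 - j3759 Ω
  Z3: Z = R = 110 Ω
  Z4: Z = 1/(jωC) = -j/(ω·C) = 0 - j113.2 Ω
  Z5: Z = R = 12.9 Ω
Step 3 — Bridge requires nodal analysis (the Z5 bridge couples midpoints C and D, so the two paths cannot be reduced to a simple series/parallel combination). Setting node B to ground and injecting 1 A at node A, the 3-node admittance system at A, C, D solves to V_A = Z_AB = 98.72 - j141.3 Ω = 172.4∠-55.1° Ω.
Step 4 — Source phasor: V = 153∠30.0° V = 132.5 + j76.5 V.
Step 5 — Ohm's law: I = V / Z_total = (132.5 + j76.5) / (98.72 - j141.3) = 0.07628 + j0.8842 A.
Step 6 — Convert to polar: |I| = 0.8875 A, ∠I = 85.1°.

I = 0.8875∠85.1° A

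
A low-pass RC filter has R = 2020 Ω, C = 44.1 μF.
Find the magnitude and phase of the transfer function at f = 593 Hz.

Step 1 — Angular frequency: ω = 2π·593 = 3726 rad/s.
Step 2 — Transfer function: H(jω) = 1/(1 + jωRC).
Step 3 — Denominator: 1 + jωRC = 1 + j·3726·2020·4.41e-05 = 1 + j331.9.
Step 4 — H = 9.077e-06 - j0.003013.
Step 5 — Magnitude: |H| = 0.003013 (-50.4 dB); phase: φ = -89.8°.

|H| = 0.003013 (-50.4 dB), φ = -89.8°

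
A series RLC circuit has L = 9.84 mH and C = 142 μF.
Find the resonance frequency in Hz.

Step 1 — Resonance condition Im(Z)=0 gives ω₀ = 1/√(LC).
Step 2 — ω₀ = 1/√(0.00984·0.000142) = 846 rad/s.
Step 3 — f₀ = ω₀/(2π) = 134.6 Hz.

f₀ = 134.6 Hz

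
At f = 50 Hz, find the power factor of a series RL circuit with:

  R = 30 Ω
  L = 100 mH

Step 1 — Angular frequency: ω = 2π·f = 2π·50 = 314.2 rad/s.
Step 2 — Component impedances:
  R: Z = R = 30 Ω
  L: Z = jωL = j·314.2·0.1 = 0 + j31.42 Ω
Step 3 — Series combination: Z_total = R + L = 30 + j31.42 Ω = 43.44∠46.3° Ω.
Step 4 — Power factor: PF = cos(φ) = Re(Z)/|Z| = 30/43.44 = 0.6906.
Step 5 — Type: Im(Z) = 31.42 ⇒ lagging (phase φ = 46.3°).

PF = 0.6906 (lagging, φ = 46.3°)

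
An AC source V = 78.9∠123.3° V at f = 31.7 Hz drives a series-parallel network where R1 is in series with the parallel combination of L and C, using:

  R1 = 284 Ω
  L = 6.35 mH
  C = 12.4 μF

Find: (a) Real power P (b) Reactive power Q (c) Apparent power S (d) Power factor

Step 1 — Angular frequency: ω = 2π·f = 2π·31.7 = 199.2 rad/s.
Step 2 — Component impedances:
  R1: Z = R = 284 Ω
  L: Z = jωL = j·199.2·0.00635 = 0 + j1.265 Ω
  C: Z = 1/(jωC) = -j/(ω·C) = 0 - j404.9 Ω
Step 3 — Parallel branch: L || C = 1/(1/L + 1/C) = 0 + j1.269 Ω.
Step 4 — Series with R1: Z_total = R1 + (L || C) = 284 + j1.269 Ω = 284∠0.3° Ω.
Step 5 — Source phasor: V = 78.9∠123.3° V = -43.32 + j65.95 V.
Step 6 — Current: I = V / Z = -0.1515 + j0.2329 A = 0.2778∠123.0° A.
Step 7 — Complex power: S = V·I* = 21.92 + j0.09792 VA.
Step 8 — Real power: P = Re(S) = 21.92 W.
Step 9 — Reactive power: Q = Im(S) = 0.09792 VAR.
Step 10 — Apparent power: |S| = 21.92 VA.
Step 11 — Power factor: PF = P/|S| = 1 (lagging).

(a) P = 21.92 W  (b) Q = 0.09792 VAR  (c) S = 21.92 VA  (d) PF = 1 (lagging)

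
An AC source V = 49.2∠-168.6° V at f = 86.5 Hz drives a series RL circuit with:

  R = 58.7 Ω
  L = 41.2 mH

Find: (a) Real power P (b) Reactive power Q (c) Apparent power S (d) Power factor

Step 1 — Angular frequency: ω = 2π·f = 2π·86.5 = 543.5 rad/s.
Step 2 — Component impedances:
  R: Z = R = 58.7 Ω
  L: Z = jωL = j·543.5·0.0412 = 0 + j22.39 Ω
Step 3 — Series combination: Z_total = R + L = 58.7 + j22.39 Ω = 62.83∠20.9° Ω.
Step 4 — Source phasor: V = 49.2∠-168.6° V = -48.23 - j9.725 V.
Step 5 — Current: I = V / Z = -0.7724 + j0.129 A = 0.7831∠170.5° A.
Step 6 — Complex power: S = V·I* = 36 + j13.73 VA.
Step 7 — Real power: P = Re(S) = 36 W.
Step 8 — Reactive power: Q = Im(S) = 13.73 VAR.
Step 9 — Apparent power: |S| = 38.53 VA.
Step 10 — Power factor: PF = P/|S| = 0.9343 (lagging).

(a) P = 36 W  (b) Q = 13.73 VAR  (c) S = 38.53 VA  (d) PF = 0.9343 (lagging)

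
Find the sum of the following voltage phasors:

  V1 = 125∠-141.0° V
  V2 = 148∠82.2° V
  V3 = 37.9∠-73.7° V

Step 1 — Convert each phasor to rectangular form:
  V1 = 125·(cos(-141.0°) + j·sin(-141.0°)) = -97.14 - j78.67 V
  V2 = 148·(cos(82.2°) + j·sin(82.2°)) = 20.09 + j146.6 V
  V3 = 37.9·(cos(-73.7°) + j·sin(-73.7°)) = 10.64 - j36.38 V
Step 2 — Sum components: V_total = -66.42 + j31.59 V.
Step 3 — Convert to polar: |V_total| = 73.55 V, ∠V_total = 154.6°.

V_total = 73.55∠154.6° V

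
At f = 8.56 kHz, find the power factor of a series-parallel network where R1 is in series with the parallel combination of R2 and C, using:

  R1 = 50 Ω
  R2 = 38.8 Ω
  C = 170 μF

Step 1 — Angular frequency: ω = 2π·f = 2π·8560 = 5.378e+04 rad/s.
Step 2 — Component impedances:
  R1: Z = R = 50 Ω
  R2: Z = R = 38.8 Ω
  C: Z = 1/(jωC) = -j/(ω·C) = 0 - j0.1094 Ω
Step 3 — Parallel branch: R2 || C = 1/(1/R2 + 1/C) = 0.0003083 - j0.1094 Ω.
Step 4 — Series with R1: Z_total = R1 + (R2 || C) = 50 - j0.1094 Ω = 50∠-0.1° Ω.
Step 5 — Power factor: PF = cos(φ) = Re(Z)/|Z| = 50/50 = 1.
Step 6 — Type: Im(Z) = -0.1094 ⇒ leading (phase φ = -0.1°).

PF = 1 (leading, φ = -0.1°)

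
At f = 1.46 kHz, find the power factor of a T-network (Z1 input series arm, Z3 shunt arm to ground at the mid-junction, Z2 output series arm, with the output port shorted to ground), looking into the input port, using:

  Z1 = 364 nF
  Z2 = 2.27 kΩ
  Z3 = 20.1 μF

Step 1 — Angular frequency: ω = 2π·f = 2π·1460 = 9173 rad/s.
Step 2 — Component impedances:
  Z1: Z = 1/(jωC) = -j/(ω·C) = 0 - j299.5 Ω
  Z2: Z = R = 2270 Ω
  Z3: Z = 1/(jωC) = -j/(ω·C) = 0 - j5.423 Ω
Step 3 — With the output port shorted to ground, the output series arm Z2 runs from the junction to ground; the shunt arm Z3 also runs from the junction to ground. They appear in parallel: Z3 || Z2 = 0.01296 - j5.423 Ω.
Step 4 — Series with input arm Z1: Z_in = Z1 + (Z3 || Z2) = 0.01296 - j304.9 Ω = 304.9∠-90.0° Ω.
Step 5 — Power factor: PF = cos(φ) = Re(Z)/|Z| = 0.012957/304.9 = 4.25e-05.
Step 6 — Type: Im(Z) = -304.9 ⇒ leading (phase φ = -90.0°).

PF = 4.25e-05 (leading, φ = -90.0°)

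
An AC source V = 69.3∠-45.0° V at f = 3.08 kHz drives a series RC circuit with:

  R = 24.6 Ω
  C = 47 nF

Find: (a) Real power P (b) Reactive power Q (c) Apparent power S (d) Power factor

Step 1 — Angular frequency: ω = 2π·f = 2π·3080 = 1.935e+04 rad/s.
Step 2 — Component impedances:
  R: Z = R = 24.6 Ω
  C: Z = 1/(jωC) = -j/(ω·C) = 0 - j1099 Ω
Step 3 — Series combination: Z_total = R + C = 24.6 - j1099 Ω = 1100∠-88.7° Ω.
Step 4 — Source phasor: V = 69.3∠-45.0° V = 49 - j49 V.
Step 5 — Current: I = V / Z = 0.04554 + j0.04355 A = 0.06302∠43.7° A.
Step 6 — Complex power: S = V·I* = 0.09769 - j4.366 VA.
Step 7 — Real power: P = Re(S) = 0.09769 W.
Step 8 — Reactive power: Q = Im(S) = -4.366 VAR.
Step 9 — Apparent power: |S| = 4.367 VA.
Step 10 — Power factor: PF = P/|S| = 0.02237 (leading).

(a) P = 0.09769 W  (b) Q = -4.366 VAR  (c) S = 4.367 VA  (d) PF = 0.02237 (leading)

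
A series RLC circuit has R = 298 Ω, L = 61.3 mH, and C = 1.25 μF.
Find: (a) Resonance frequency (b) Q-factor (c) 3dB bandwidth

Step 1 — Resonance: ω₀ = 1/√(LC) = 1/√(0.0613·1.25e-06) = 3613 rad/s.
Step 2 — f₀ = ω₀/(2π) = 575 Hz.
Step 3 — Series Q: Q = ω₀L/R = 3613·0.0613/298 = 0.7431.
Step 4 — Bandwidth: Δω = ω₀/Q = 4861 rad/s; BW = Δω/(2π) = 773.7 Hz.

(a) f₀ = 575 Hz  (b) Q = 0.7431  (c) BW = 773.7 Hz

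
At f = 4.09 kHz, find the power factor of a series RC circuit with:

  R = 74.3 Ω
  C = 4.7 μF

Step 1 — Angular frequency: ω = 2π·f = 2π·4090 = 2.57e+04 rad/s.
Step 2 — Component impedances:
  R: Z = R = 74.3 Ω
  C: Z = 1/(jωC) = -j/(ω·C) = 0 - j8.279 Ω
Step 3 — Series combination: Z_total = R + C = 74.3 - j8.279 Ω = 74.76∠-6.4° Ω.
Step 4 — Power factor: PF = cos(φ) = Re(Z)/|Z| = 74.3/74.76 = 0.9938.
Step 5 — Type: Im(Z) = -8.279 ⇒ leading (phase φ = -6.4°).

PF = 0.9938 (leading, φ = -6.4°)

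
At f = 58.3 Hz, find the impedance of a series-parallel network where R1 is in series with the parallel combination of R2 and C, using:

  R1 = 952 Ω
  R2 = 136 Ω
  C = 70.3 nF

Step 1 — Angular frequency: ω = 2π·f = 2π·58.3 = 366.3 rad/s.
Step 2 — Component impedances:
  R1: Z = R = 952 Ω
  R2: Z = R = 136 Ω
  C: Z = 1/(jωC) = -j/(ω·C) = 0 - j3.883e+04 Ω
Step 3 — Parallel branch: R2 || C = 1/(1/R2 + 1/C) = 136 - j0.4763 Ω.
Step 4 — Series with R1: Z_total = R1 + (R2 || C) = 1088 - j0.4763 Ω = 1088∠-0.0° Ω.

Z = 1088 - j0.4763 Ω = 1088∠-0.0° Ω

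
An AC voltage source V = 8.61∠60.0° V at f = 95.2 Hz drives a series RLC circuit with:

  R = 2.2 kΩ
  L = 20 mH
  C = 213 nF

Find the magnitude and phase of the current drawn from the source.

Step 1 — Angular frequency: ω = 2π·f = 2π·95.2 = 598.2 rad/s.
Step 2 — Component impedances:
  R: Z = R = 2200 Ω
  L: Z = jωL = j·598.2·0.02 = 0 + j11.96 Ω
  C: Z = 1/(jωC) = -j/(ω·C) = 0 - j7849 Ω
Step 3 — Series combination: Z_total = R + L + C = 2200 - j7837 Ω = 8140∠-74.3° Ω.
Step 4 — Source phasor: V = 8.61∠60.0° V = 4.305 + j7.456 V.
Step 5 — Ohm's law: I = V / Z_total = (4.305 + j7.456) / (2200 - j7837) = -0.000739 + j0.0007568 A.
Step 6 — Convert to polar: |I| = 0.001058 A, ∠I = 134.3°.

I = 0.001058∠134.3° A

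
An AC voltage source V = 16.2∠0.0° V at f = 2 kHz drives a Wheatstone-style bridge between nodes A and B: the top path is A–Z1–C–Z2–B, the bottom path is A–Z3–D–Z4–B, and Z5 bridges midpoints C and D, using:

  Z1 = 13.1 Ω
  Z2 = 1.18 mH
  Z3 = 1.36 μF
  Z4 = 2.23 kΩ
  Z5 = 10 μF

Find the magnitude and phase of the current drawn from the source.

Step 1 — Angular frequency: ω = 2π·f = 2π·2000 = 1.257e+04 rad/s.
Step 2 — Component impedances:
  Z1: Z = R = 13.1 Ω
  Z2: Z = jωL = j·1.257e+04·0.00118 = 0 + j14.83 Ω
  Z3: Z = 1/(jωC) = -j/(ω·C) = 0 - j58.51 Ω
  Z4: Z = R = 2230 Ω
  Z5: Z = 1/(jωC) = -j/(ω·C) = 0 - j7.958 Ω
Step 3 — Bridge requires nodal analysis (the Z5 bridge couples midpoints C and D, so the two paths cannot be reduced to a simple series/parallel combination). Setting node B to ground and injecting 1 A at node A, the 3-node admittance system at A, C, D solves to V_A = Z_AB = 12.7 + j12.32 Ω = 17.7∠44.1° Ω.
Step 4 — Source phasor: V = 16.2∠0.0° V = 16.2 V.
Step 5 — Ohm's law: I = V / Z_total = (16.2) / (12.7 + j12.32) = 0.657 - j0.6373 A.
Step 6 — Convert to polar: |I| = 0.9153 A, ∠I = -44.1°.

I = 0.9153∠-44.1° A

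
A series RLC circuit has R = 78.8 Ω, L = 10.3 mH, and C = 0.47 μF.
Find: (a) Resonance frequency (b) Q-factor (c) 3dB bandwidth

Step 1 — Resonance: ω₀ = 1/√(LC) = 1/√(0.0103·4.7e-07) = 1.437e+04 rad/s.
Step 2 — f₀ = ω₀/(2π) = 2287 Hz.
Step 3 — Series Q: Q = ω₀L/R = 1.437e+04·0.0103/78.8 = 1.879.
Step 4 — Bandwidth: Δω = ω₀/Q = 7650 rad/s; BW = Δω/(2π) = 1218 Hz.

(a) f₀ = 2287 Hz  (b) Q = 1.879  (c) BW = 1218 Hz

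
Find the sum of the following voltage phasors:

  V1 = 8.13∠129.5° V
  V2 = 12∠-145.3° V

Step 1 — Convert each phasor to rectangular form:
  V1 = 8.13·(cos(129.5°) + j·sin(129.5°)) = -5.171 + j6.273 V
  V2 = 12·(cos(-145.3°) + j·sin(-145.3°)) = -9.866 - j6.831 V
Step 2 — Sum components: V_total = -15.04 - j0.558 V.
Step 3 — Convert to polar: |V_total| = 15.05 V, ∠V_total = -177.9°.

V_total = 15.05∠-177.9° V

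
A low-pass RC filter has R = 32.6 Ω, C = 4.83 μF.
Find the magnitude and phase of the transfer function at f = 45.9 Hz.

Step 1 — Angular frequency: ω = 2π·45.9 = 288.4 rad/s.
Step 2 — Transfer function: H(jω) = 1/(1 + jωRC).
Step 3 — Denominator: 1 + jωRC = 1 + j·288.4·32.6·4.83e-06 = 1 + j0.04541.
Step 4 — H = 0.9979 - j0.04532.
Step 5 — Magnitude: |H| = 0.999 (-0.0 dB); phase: φ = -2.6°.

|H| = 0.999 (-0.0 dB), φ = -2.6°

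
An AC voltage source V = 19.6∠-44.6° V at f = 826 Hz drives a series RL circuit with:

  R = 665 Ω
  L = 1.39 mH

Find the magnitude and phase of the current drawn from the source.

Step 1 — Angular frequency: ω = 2π·f = 2π·826 = 5190 rad/s.
Step 2 — Component impedances:
  R: Z = R = 665 Ω
  L: Z = jωL = j·5190·0.00139 = 0 + j7.214 Ω
Step 3 — Series combination: Z_total = R + L = 665 + j7.214 Ω = 665∠0.6° Ω.
Step 4 — Source phasor: V = 19.6∠-44.6° V = 13.96 - j13.76 V.
Step 5 — Ohm's law: I = V / Z_total = (13.96 - j13.76) / (665 + j7.214) = 0.02076 - j0.02092 A.
Step 6 — Convert to polar: |I| = 0.02947 A, ∠I = -45.2°.

I = 0.02947∠-45.2° A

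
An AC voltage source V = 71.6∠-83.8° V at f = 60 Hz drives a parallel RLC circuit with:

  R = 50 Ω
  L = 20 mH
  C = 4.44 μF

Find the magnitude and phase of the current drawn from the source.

Step 1 — Angular frequency: ω = 2π·f = 2π·60 = 377 rad/s.
Step 2 — Component impedances:
  R: Z = R = 50 Ω
  L: Z = jωL = j·377·0.02 = 0 + j7.54 Ω
  C: Z = 1/(jωC) = -j/(ω·C) = 0 - j597.4 Ω
Step 3 — Parallel combination: 1/Z_total = 1/R + 1/L + 1/C; Z_total = 1.14 + j7.462 Ω = 7.549∠81.3° Ω.
Step 4 — Source phasor: V = 71.6∠-83.8° V = 7.733 - j71.18 V.
Step 5 — Ohm's law: I = V / Z_total = (7.733 - j71.18) / (1.14 + j7.462) = -9.167 - j2.436 A.
Step 6 — Convert to polar: |I| = 9.485 A, ∠I = -165.1°.

I = 9.485∠-165.1° A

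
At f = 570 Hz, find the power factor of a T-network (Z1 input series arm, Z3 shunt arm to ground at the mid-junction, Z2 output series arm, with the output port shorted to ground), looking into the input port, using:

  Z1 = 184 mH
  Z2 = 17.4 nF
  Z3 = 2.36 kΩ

Step 1 — Angular frequency: ω = 2π·f = 2π·570 = 3581 rad/s.
Step 2 — Component impedances:
  Z1: Z = jωL = j·3581·0.184 = 0 + j659 Ω
  Z2: Z = 1/(jωC) = -j/(ω·C) = 0 - j1.605e+04 Ω
  Z3: Z = R = 2360 Ω
Step 3 — With the output port shorted to ground, the output series arm Z2 runs from the junction to ground; the shunt arm Z3 also runs from the junction to ground. They appear in parallel: Z3 || Z2 = 2310 - j339.7 Ω.
Step 4 — Series with input arm Z1: Z_in = Z1 + (Z3 || Z2) = 2310 + j319.2 Ω = 2332∠7.9° Ω.
Step 5 — Power factor: PF = cos(φ) = Re(Z)/|Z| = 2310/2332 = 0.9906.
Step 6 — Type: Im(Z) = 319.2 ⇒ lagging (phase φ = 7.9°).

PF = 0.9906 (lagging, φ = 7.9°)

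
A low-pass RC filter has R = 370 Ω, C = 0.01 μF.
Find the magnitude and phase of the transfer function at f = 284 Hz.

Step 1 — Angular frequency: ω = 2π·284 = 1784 rad/s.
Step 2 — Transfer function: H(jω) = 1/(1 + jωRC).
Step 3 — Denominator: 1 + jωRC = 1 + j·1784·370·1e-08 = 1 + j0.006602.
Step 4 — H = 1 - j0.006602.
Step 5 — Magnitude: |H| = 1 (-0.0 dB); phase: φ = -0.4°.

|H| = 1 (-0.0 dB), φ = -0.4°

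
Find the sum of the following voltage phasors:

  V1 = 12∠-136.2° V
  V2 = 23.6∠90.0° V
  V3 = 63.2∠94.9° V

Step 1 — Convert each phasor to rectangular form:
  V1 = 12·(cos(-136.2°) + j·sin(-136.2°)) = -8.661 - j8.306 V
  V2 = 23.6·(cos(90.0°) + j·sin(90.0°)) = 0 + j23.6 V
  V3 = 63.2·(cos(94.9°) + j·sin(94.9°)) = -5.398 + j62.97 V
Step 2 — Sum components: V_total = -14.06 + j78.26 V.
Step 3 — Convert to polar: |V_total| = 79.52 V, ∠V_total = 100.2°.

V_total = 79.52∠100.2° V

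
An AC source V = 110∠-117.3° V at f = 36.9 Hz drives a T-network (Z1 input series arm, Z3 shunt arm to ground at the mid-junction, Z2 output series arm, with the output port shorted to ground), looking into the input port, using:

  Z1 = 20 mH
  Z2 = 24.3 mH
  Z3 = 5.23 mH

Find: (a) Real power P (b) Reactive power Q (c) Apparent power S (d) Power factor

Step 1 — Angular frequency: ω = 2π·f = 2π·36.9 = 231.8 rad/s.
Step 2 — Component impedances:
  Z1: Z = jωL = j·231.8·0.02 = 0 + j4.637 Ω
  Z2: Z = jωL = j·231.8·0.0243 = 0 + j5.634 Ω
  Z3: Z = jωL = j·231.8·0.00523 = 0 + j1.213 Ω
Step 3 — With the output port shorted to ground, the output series arm Z2 runs from the junction to ground; the shunt arm Z3 also runs from the junction to ground. They appear in parallel: Z3 || Z2 = 0 + j0.9978 Ω.
Step 4 — Series with input arm Z1: Z_in = Z1 + (Z3 || Z2) = 0 + j5.635 Ω = 5.635∠90.0° Ω.
Step 5 — Source phasor: V = 110∠-117.3° V = -50.45 - j97.75 V.
Step 6 — Current: I = V / Z = -17.35 + j8.954 A = 19.52∠152.7° A.
Step 7 — Complex power: S = V·I* = 0 + j2147 VA.
Step 8 — Real power: P = Re(S) = 0 W.
Step 9 — Reactive power: Q = Im(S) = 2147 VAR.
Step 10 — Apparent power: |S| = 2147 VA.
Step 11 — Power factor: PF = P/|S| = 0 (lagging).

(a) P = 0 W  (b) Q = 2147 VAR  (c) S = 2147 VA  (d) PF = 0 (lagging)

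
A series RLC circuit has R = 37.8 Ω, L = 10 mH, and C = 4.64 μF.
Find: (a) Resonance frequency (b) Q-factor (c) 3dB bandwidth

Step 1 — Resonance condition Im(Z)=0 gives ω₀ = 1/√(LC).
Step 2 — ω₀ = 1/√(0.01·4.64e-06) = 4642 rad/s.
Step 3 — f₀ = ω₀/(2π) = 738.9 Hz.
Step 4 — Series Q: Q = ω₀L/R = 4642·0.01/37.8 = 1.228.
Step 5 — 3dB bandwidth: Δω = ω₀/Q = 3780 rad/s; BW = Δω/(2π) = 601.6 Hz.

(a) f₀ = 738.9 Hz  (b) Q = 1.228  (c) BW = 601.6 Hz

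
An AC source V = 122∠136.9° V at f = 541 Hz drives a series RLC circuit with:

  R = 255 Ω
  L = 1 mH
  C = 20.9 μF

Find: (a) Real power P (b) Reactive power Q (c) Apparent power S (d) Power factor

Step 1 — Angular frequency: ω = 2π·f = 2π·541 = 3399 rad/s.
Step 2 — Component impedances:
  R: Z = R = 255 Ω
  L: Z = jωL = j·3399·0.001 = 0 + j3.399 Ω
  C: Z = 1/(jωC) = -j/(ω·C) = 0 - j14.08 Ω
Step 3 — Series combination: Z_total = R + L + C = 255 - j10.68 Ω = 255.2∠-2.4° Ω.
Step 4 — Source phasor: V = 122∠136.9° V = -89.08 + j83.36 V.
Step 5 — Current: I = V / Z = -0.3624 + j0.3117 A = 0.478∠139.3° A.
Step 6 — Complex power: S = V·I* = 58.27 - j2.44 VA.
Step 7 — Real power: P = Re(S) = 58.27 W.
Step 8 — Reactive power: Q = Im(S) = -2.44 VAR.
Step 9 — Apparent power: |S| = 58.32 VA.
Step 10 — Power factor: PF = P/|S| = 0.9991 (leading).

(a) P = 58.27 W  (b) Q = -2.44 VAR  (c) S = 58.32 VA  (d) PF = 0.9991 (leading)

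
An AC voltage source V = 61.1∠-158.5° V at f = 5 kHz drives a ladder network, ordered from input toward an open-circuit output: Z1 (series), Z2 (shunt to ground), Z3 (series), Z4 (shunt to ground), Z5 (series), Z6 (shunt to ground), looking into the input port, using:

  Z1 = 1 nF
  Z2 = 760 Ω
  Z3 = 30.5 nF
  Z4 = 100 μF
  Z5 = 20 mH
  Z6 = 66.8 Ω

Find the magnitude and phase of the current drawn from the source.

Step 1 — Angular frequency: ω = 2π·f = 2π·5000 = 3.142e+04 rad/s.
Step 2 — Component impedances:
  Z1: Z = 1/(jωC) = -j/(ω·C) = 0 - j3.183e+04 Ω
  Z2: Z = R = 760 Ω
  Z3: Z = 1/(jωC) = -j/(ω·C) = 0 - j1044 Ω
  Z4: Z = 1/(jωC) = -j/(ω·C) = 0 - j0.3183 Ω
  Z5: Z = jωL = j·3.142e+04·0.02 = 0 + j628.3 Ω
  Z6: Z = R = 66.8 Ω
Step 3 — Ladder network (open output): work backward from the far end, alternating series and parallel combinations. Z_in = 496.7 - j3.219e+04 Ω = 3.22e+04∠-89.1° Ω.
Step 4 — Source phasor: V = 61.1∠-158.5° V = -56.85 - j22.39 V.
Step 5 — Ohm's law: I = V / Z_total = (-56.85 - j22.39) / (496.7 - j3.219e+04) = 0.0006682 - j0.001776 A.
Step 6 — Convert to polar: |I| = 0.001898 A, ∠I = -69.4°.

I = 0.001898∠-69.4° A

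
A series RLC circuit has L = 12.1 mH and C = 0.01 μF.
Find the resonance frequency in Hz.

Step 1 — Resonance condition Im(Z)=0 gives ω₀ = 1/√(LC).
Step 2 — ω₀ = 1/√(0.0121·1e-08) = 9.091e+04 rad/s.
Step 3 — f₀ = ω₀/(2π) = 1.447e+04 Hz.

f₀ = 1.447e+04 Hz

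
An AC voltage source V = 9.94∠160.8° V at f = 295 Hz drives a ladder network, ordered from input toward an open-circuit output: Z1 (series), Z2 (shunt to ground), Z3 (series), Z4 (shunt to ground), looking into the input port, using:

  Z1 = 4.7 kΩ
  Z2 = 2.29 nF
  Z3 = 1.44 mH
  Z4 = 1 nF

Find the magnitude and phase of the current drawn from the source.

Step 1 — Angular frequency: ω = 2π·f = 2π·295 = 1854 rad/s.
Step 2 — Component impedances:
  Z1: Z = R = 4700 Ω
  Z2: Z = 1/(jωC) = -j/(ω·C) = 0 - j2.356e+05 Ω
  Z3: Z = jωL = j·1854·0.00144 = 0 + j2.669 Ω
  Z4: Z = 1/(jωC) = -j/(ω·C) = 0 - j5.395e+05 Ω
Step 3 — Ladder network (open output): work backward from the far end, alternating series and parallel combinations. Z_in = 4700 - j1.64e+05 Ω = 1.641e+05∠-88.4° Ω.
Step 4 — Source phasor: V = 9.94∠160.8° V = -9.387 + j3.269 V.
Step 5 — Ohm's law: I = V / Z_total = (-9.387 + j3.269) / (4700 - j1.64e+05) = -2.156e-05 - j5.663e-05 A.
Step 6 — Convert to polar: |I| = 6.059e-05 A, ∠I = -110.8°.

I = 6.059e-05∠-110.8° A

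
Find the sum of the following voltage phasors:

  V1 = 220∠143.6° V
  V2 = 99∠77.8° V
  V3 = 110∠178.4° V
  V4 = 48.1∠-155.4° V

Step 1 — Convert each phasor to rectangular form:
  V1 = 220·(cos(143.6°) + j·sin(143.6°)) = -177.1 + j130.6 V
  V2 = 99·(cos(77.8°) + j·sin(77.8°)) = 20.92 + j96.76 V
  V3 = 110·(cos(178.4°) + j·sin(178.4°)) = -110 + j3.071 V
  V4 = 48.1·(cos(-155.4°) + j·sin(-155.4°)) = -43.73 - j20.02 V
Step 2 — Sum components: V_total = -309.8 + j210.4 V.
Step 3 — Convert to polar: |V_total| = 374.5 V, ∠V_total = 145.8°.

V_total = 374.5∠145.8° V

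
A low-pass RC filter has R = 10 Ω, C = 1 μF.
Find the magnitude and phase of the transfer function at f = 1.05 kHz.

Step 1 — Angular frequency: ω = 2π·1050 = 6597 rad/s.
Step 2 — Transfer function: H(jω) = 1/(1 + jωRC).
Step 3 — Denominator: 1 + jωRC = 1 + j·6597·10·1e-06 = 1 + j0.06597.
Step 4 — H = 0.9957 - j0.06569.
Step 5 — Magnitude: |H| = 0.9978 (-0.0 dB); phase: φ = -3.8°.

|H| = 0.9978 (-0.0 dB), φ = -3.8°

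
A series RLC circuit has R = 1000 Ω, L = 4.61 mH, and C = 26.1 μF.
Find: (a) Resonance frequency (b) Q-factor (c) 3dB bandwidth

Step 1 — Resonance: ω₀ = 1/√(LC) = 1/√(0.00461·2.61e-05) = 2883 rad/s.
Step 2 — f₀ = ω₀/(2π) = 458.8 Hz.
Step 3 — Series Q: Q = ω₀L/R = 2883·0.00461/1000 = 0.01329.
Step 4 — Bandwidth: Δω = ω₀/Q = 2.169e+05 rad/s; BW = Δω/(2π) = 3.452e+04 Hz.

(a) f₀ = 458.8 Hz  (b) Q = 0.01329  (c) BW = 3.452e+04 Hz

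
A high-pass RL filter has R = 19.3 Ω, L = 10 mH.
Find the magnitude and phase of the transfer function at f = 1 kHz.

Step 1 — Angular frequency: ω = 2π·1000 = 6283 rad/s.
Step 2 — Transfer function: H(jω) = jωL/(R + jωL).
Step 3 — Numerator jωL = j·62.83; denominator R + jωL = 19.3 + j62.83.
Step 4 — H = 0.9138 + j0.2807.
Step 5 — Magnitude: |H| = 0.9559 (-0.4 dB); phase: φ = 17.1°.

|H| = 0.9559 (-0.4 dB), φ = 17.1°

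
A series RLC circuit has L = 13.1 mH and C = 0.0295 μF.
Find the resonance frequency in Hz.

Step 1 — Resonance condition Im(Z)=0 gives ω₀ = 1/√(LC).
Step 2 — ω₀ = 1/√(0.0131·2.95e-08) = 5.087e+04 rad/s.
Step 3 — f₀ = ω₀/(2π) = 8096 Hz.

f₀ = 8096 Hz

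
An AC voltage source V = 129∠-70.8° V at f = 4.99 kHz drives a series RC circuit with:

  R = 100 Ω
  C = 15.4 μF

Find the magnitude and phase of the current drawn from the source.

Step 1 — Angular frequency: ω = 2π·f = 2π·4990 = 3.135e+04 rad/s.
Step 2 — Component impedances:
  R: Z = R = 100 Ω
  C: Z = 1/(jωC) = -j/(ω·C) = 0 - j2.071 Ω
Step 3 — Series combination: Z_total = R + C = 100 - j2.071 Ω = 100∠-1.2° Ω.
Step 4 — Source phasor: V = 129∠-70.8° V = 42.42 - j121.8 V.
Step 5 — Ohm's law: I = V / Z_total = (42.42 - j121.8) / (100 - j2.071) = 0.4493 - j1.209 A.
Step 6 — Convert to polar: |I| = 1.29 A, ∠I = -69.6°.

I = 1.29∠-69.6° A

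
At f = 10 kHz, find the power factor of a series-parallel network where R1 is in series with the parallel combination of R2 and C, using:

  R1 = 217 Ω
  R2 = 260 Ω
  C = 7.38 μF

Step 1 — Angular frequency: ω = 2π·f = 2π·1e+04 = 6.283e+04 rad/s.
Step 2 — Component impedances:
  R1: Z = R = 217 Ω
  R2: Z = R = 260 Ω
  C: Z = 1/(jωC) = -j/(ω·C) = 0 - j2.157 Ω
Step 3 — Parallel branch: R2 || C = 1/(1/R2 + 1/C) = 0.01789 - j2.156 Ω.
Step 4 — Series with R1: Z_total = R1 + (R2 || C) = 217 - j2.156 Ω = 217∠-0.6° Ω.
Step 5 — Power factor: PF = cos(φ) = Re(Z)/|Z| = 217/217 = 1.
Step 6 — Type: Im(Z) = -2.156 ⇒ leading (phase φ = -0.6°).

PF = 1 (leading, φ = -0.6°)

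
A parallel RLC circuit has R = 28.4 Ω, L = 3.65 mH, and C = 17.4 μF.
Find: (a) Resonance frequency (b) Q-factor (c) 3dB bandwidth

Step 1 — Resonance: ω₀ = 1/√(LC) = 1/√(0.00365·1.74e-05) = 3968 rad/s.
Step 2 — f₀ = ω₀/(2π) = 631.5 Hz.
Step 3 — Parallel Q: Q = R/(ω₀L) = 28.4/(3968·0.00365) = 1.961.
Step 4 — Bandwidth: Δω = ω₀/Q = 2024 rad/s; BW = Δω/(2π) = 322.1 Hz.

(a) f₀ = 631.5 Hz  (b) Q = 1.961  (c) BW = 322.1 Hz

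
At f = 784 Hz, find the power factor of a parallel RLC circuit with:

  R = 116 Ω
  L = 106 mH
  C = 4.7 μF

Step 1 — Angular frequency: ω = 2π·f = 2π·784 = 4926 rad/s.
Step 2 — Component impedances:
  R: Z = R = 116 Ω
  L: Z = jωL = j·4926·0.106 = 0 + j522.2 Ω
  C: Z = 1/(jωC) = -j/(ω·C) = 0 - j43.19 Ω
Step 3 — Parallel combination: 1/Z_total = 1/R + 1/L + 1/C; Z_total = 16.41 - j40.43 Ω = 43.63∠-67.9° Ω.
Step 4 — Power factor: PF = cos(φ) = Re(Z)/|Z| = 16.41/43.63 = 0.3761.
Step 5 — Type: Im(Z) = -40.43 ⇒ leading (phase φ = -67.9°).

PF = 0.3761 (leading, φ = -67.9°)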